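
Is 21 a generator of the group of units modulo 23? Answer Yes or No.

φ(23) = 23 − 1 = 22 = 2 · 11.
21 is a primitive root mod 23 iff 21^(φ(23)/q) ≢ 1 for every prime q | φ(23), i.e. q ∈ {2, 11}.
21^11 ≡ 22 (mod 23)  [q = 2: ≢ 1 ✓]
21^2 ≡ 4 (mod 23)  [q = 11: ≢ 1 ✓]
None equal 1, so ord_23(21) = 22: 21 is a primitive root.

Yes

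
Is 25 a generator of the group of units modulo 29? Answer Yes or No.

No

φ(29) = 29 − 1 = 28 = 2^2 · 7.
An element g generates (Z/29Z)^× iff g^(28/q) ≢ 1 (mod 29) for each prime q ∈ {2, 7}.
25^14 ≡ 1 (mod 29)  [q = 2: ≡ 1 ✗]
25^4 ≡ 24 (mod 29)  [q = 7: ≢ 1 ✓]
Since 25^14 ≡ 1, the order of 25 divides 14 < 28, so 25 is not a primitive root.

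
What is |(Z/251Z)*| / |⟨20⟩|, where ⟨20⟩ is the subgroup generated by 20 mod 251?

50

Since 20 ∈ (Z/251Z)^×, its order divides φ(251) = 251 − 1 = 250 = 2 · 5^3.
Divisors of 250: 1, 2, 5, 10, 25, 50, 125, 250.
Check 20^d mod 251 for each divisor in increasing order:
20^1 ≡ 20 (mod 251)
20^2 ≡ 149 (mod 251)
20^5 ≡ 1 (mod 251) ✓
The order of 20 is 5, so the subgroup it generates has 5 elements.
Index = |(Z/251Z)^×| / |⟨20⟩| = 250 / 5 = 50.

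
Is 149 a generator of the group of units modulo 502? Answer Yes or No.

No

φ(502) = φ(2)·φ(251) = 1·250 = 250 = 2 · 5^3.
It suffices to check that the order of 149 is not a proper divisor of 250: compute 149^(250/q) for q ∈ {2, 5}.
149^125 ≡ 1 (mod 502)  [q = 2: ≡ 1 ✗]
149^50 ≡ 1 (mod 502)  [q = 5: ≡ 1 ✗]
The check at q = 2 fails, so 149 generates a proper subgroup.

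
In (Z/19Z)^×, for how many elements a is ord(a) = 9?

φ(19) = 19 − 1 = 18 = 2 · 3^2.
Since (Z/19Z)^× is cyclic of order 18, the number of elements of order d is φ(d) when d | 18 and 0 otherwise.
9 = 3^2 divides 18, and φ(9) = 6.

6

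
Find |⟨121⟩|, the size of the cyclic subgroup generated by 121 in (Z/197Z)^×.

ord(121) | φ(197) = 197 − 1 = 196 = 2^2 · 7^2.
Divisors of 196: 1, 2, 4, 7, 14, 28, 49, 98, 196.
Test each divisor d:
121^1 ≡ 121 (mod 197)
121^2 ≡ 63 (mod 197)
121^4 ≡ 29 (mod 197)
121^7 ≡ 33 (mod 197)
121^14 ≡ 104 (mod 197)
121^28 ≡ 178 (mod 197)
121^49 ≡ 196 (mod 197)
121^98 ≡ 1 (mod 197) ✓
The smallest such exponent is 98, so the order of 121 is 98.

98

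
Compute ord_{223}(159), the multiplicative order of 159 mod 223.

74

By Lagrange's theorem, ord_223(159) divides φ(223) = 223 − 1 = 222 = 2 · 3 · 37.
Divisors of 222: 1, 2, 3, 6, 37, 74, 111, 222.
Evaluate successive powers at the divisors of 222:
159^1 ≡ 159 (mod 223)
159^2 ≡ 82 (mod 223)
159^3 ≡ 104 (mod 223)
159^6 ≡ 112 (mod 223)
159^37 ≡ 222 (mod 223)
159^74 ≡ 1 (mod 223) ✓
The smallest such exponent is 74, so the order of 159 is 74.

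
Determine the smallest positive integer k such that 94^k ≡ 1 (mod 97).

48

The order of 94 must divide φ(97) = 97 − 1 = 96 = 2^5 · 3.
Divisors of 96: 1, 2, 3, 4, 6, 8, 12, 16, 24, 32, 48, 96.
Evaluate successive powers at the divisors of 96:
94^1 ≡ 94 (mod 97)
94^2 ≡ 9 (mod 97)
94^3 ≡ 70 (mod 97)
94^4 ≡ 81 (mod 97)
94^6 ≡ 50 (mod 97)
94^8 ≡ 62 (mod 97)
94^12 ≡ 75 (mod 97)
94^16 ≡ 61 (mod 97)
94^24 ≡ 96 (mod 97)
94^32 ≡ 35 (mod 97)
94^48 ≡ 1 (mod 97) ✓
Hence ord(94) = 48.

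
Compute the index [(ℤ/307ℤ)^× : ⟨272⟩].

18

By Lagrange's theorem, ord_307(272) divides φ(307) = 307 − 1 = 306 = 2 · 3^2 · 17.
Divisors of 306: 1, 2, 3, 6, 9, 17, 18, 34, 51, 102, 153, 306.
Check 272^d mod 307 for each divisor in increasing order:
272^1 ≡ 272 (mod 307)
272^2 ≡ 304 (mod 307)
272^3 ≡ 105 (mod 307)
272^6 ≡ 280 (mod 307)
272^9 ≡ 235 (mod 307)
272^17 ≡ 1 (mod 307) ✓
Thus |⟨272⟩| = ord(272) = 17.
Index = |(Z/307Z)^×| / |⟨272⟩| = 306 / 17 = 18.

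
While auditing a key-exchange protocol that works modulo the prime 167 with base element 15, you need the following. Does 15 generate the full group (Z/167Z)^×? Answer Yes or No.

Yes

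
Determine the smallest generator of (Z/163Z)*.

2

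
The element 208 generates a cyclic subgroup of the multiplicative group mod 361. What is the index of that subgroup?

The order of 208 must divide φ(361) = φ(19^2) = 19·(19−1) = 342 = 2 · 3^2 · 19.
Divisors of 342: 1, 2, 3, 6, 9, 18, 19, 38, 57, 114, 171, 342.
Compute 208^d (mod 361) for the divisors d until we hit 1:
208^1 ≡ 208 (mod 361)
208^2 ≡ 305 (mod 361)
208^3 ≡ 265 (mod 361)
208^6 ≡ 191 (mod 361)
208^9 ≡ 75 (mod 361)
208^18 ≡ 210 (mod 361)
208^19 ≡ 360 (mod 361)
208^38 ≡ 1 (mod 361) ✓
Thus |⟨208⟩| = ord(208) = 38.
Index = |(Z/361Z)^×| / |⟨208⟩| = 342 / 38 = 9.

9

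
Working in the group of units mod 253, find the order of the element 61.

110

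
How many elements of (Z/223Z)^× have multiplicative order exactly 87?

0

φ(223) = 223 − 1 = 222 = 2 · 3 · 37.
Since (Z/223Z)^× is cyclic of order 222, the number of elements of order d is φ(d) when d | 222 and 0 otherwise.
Since 87 ∤ 222, the count is 0.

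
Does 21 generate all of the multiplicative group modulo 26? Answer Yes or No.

No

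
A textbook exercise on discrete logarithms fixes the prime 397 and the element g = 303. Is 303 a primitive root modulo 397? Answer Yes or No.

Yes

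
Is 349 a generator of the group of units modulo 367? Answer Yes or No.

φ(367) = 367 − 1 = 366 = 2 · 3 · 61.
349 is a primitive root mod 367 iff 349^(φ(367)/q) ≢ 1 for every prime q | φ(367), i.e. q ∈ {2, 3, 61}.
349^183 ≡ 366 (mod 367)  [q = 2: ≢ 1 ✓]
349^122 ≡ 283 (mod 367)  [q = 3: ≢ 1 ✓]
349^6 ≡ 132 (mod 367)  [q = 61: ≢ 1 ✓]
Every test exponent gives a nontrivial residue, hence 349 generates the full group.

Yes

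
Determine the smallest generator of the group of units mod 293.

2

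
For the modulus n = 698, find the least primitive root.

φ(698) = φ(2)·φ(349) = 1·348 = 348 = 2^2 · 3 · 29.
g is a primitive root iff g^(348/q) ≢ 1 (mod 698) for each prime q ∈ {2, 3, 29}.
g = 2: gcd(2, 698) = 2 > 1, not a unit — skip.
g = 3: 3^174 ≡ 1 — hits 1, so not a primitive root.
g = 4: gcd(4, 698) = 2 > 1, not a unit — skip.
g = 5: 5^174 ≡ 1 — hits 1, so not a primitive root.
g = 6: gcd(6, 698) = 2 > 1, not a unit — skip.
g = 7: 7^174 ≡ 697; 7^116 ≡ 575; 7^12 ≡ 249 — none is 1, so 7 is a primitive root.
Hence the least primitive root of 698 is 7.

7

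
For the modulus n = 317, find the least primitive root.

2

φ(317) = 317 − 1 = 316 = 2^2 · 79.
Test candidates g = 2, 3, … against the prime factors q ∈ {2, 79} of φ(317): g is a generator iff g^(316/q) ≢ 1 for every such q.
g = 2: 2^158 ≡ 316; 2^4 ≡ 16 — none is 1, so 2 is a primitive root.
So 2 is the smallest generator of (Z/317Z)^×.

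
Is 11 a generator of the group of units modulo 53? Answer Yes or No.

φ(53) = 53 − 1 = 52 = 2^2 · 13.
An element g generates (Z/53Z)^× iff g^(52/q) ≢ 1 (mod 53) for each prime q ∈ {2, 13}.
11^26 ≡ 1 (mod 53)  [q = 2: ≡ 1 ✗]
11^4 ≡ 13 (mod 53)  [q = 13: ≢ 1 ✓]
Since 11^26 ≡ 1, the order of 11 divides 26 < 52, so 11 is not a primitive root.

No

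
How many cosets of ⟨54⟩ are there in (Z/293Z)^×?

4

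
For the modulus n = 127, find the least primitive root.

3

φ(127) = 127 − 1 = 126 = 2 · 3^2 · 7.
Test candidates g = 2, 3, … against the prime factors q ∈ {2, 3, 7} of φ(127): g is a generator iff g^(126/q) ≢ 1 for every such q.
g = 2: 2^63 ≡ 1 — hits 1, so not a primitive root.
g = 3: 3^63 ≡ 126; 3^42 ≡ 107; 3^18 ≡ 4 — none is 1, so 3 is a primitive root.
Hence the least primitive root of 127 is 3.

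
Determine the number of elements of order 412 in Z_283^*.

0

φ(283) = 283 − 1 = 282 = 2 · 3 · 47.
Since (Z/283Z)^× is cyclic of order 282, the number of elements of order d is φ(d) when d | 282 and 0 otherwise.
412 does not divide 282, so no element of (Z/283Z)^× has order 412.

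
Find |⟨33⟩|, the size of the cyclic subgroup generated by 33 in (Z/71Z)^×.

ord(33) | φ(71) = 71 − 1 = 70 = 2 · 5 · 7.
Divisors of 70: 1, 2, 5, 7, 10, 14, 35, 70.
Evaluate successive powers at the divisors of 70:
33^1 ≡ 33
33^2 ≡ 24
33^5 ≡ 51
33^7 ≡ 17
33^10 ≡ 45
33^14 ≡ 5
33^35 ≡ 70
33^70 ≡ 1
The smallest such exponent is 70, so the order of 33 is 70.

70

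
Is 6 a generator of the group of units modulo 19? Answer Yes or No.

No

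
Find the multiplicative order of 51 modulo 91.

6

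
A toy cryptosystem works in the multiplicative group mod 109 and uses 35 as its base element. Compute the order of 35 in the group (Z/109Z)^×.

Since 35 ∈ (Z/109Z)^×, its order divides φ(109) = 109 − 1 = 108 = 2^2 · 3^3.
Divisors of 108: 1, 2, 3, 4, 6, 9, 12, 18, 27, 36, 54, 108.
Compute 35^d (mod 109) for the divisors d until we hit 1:
35^1 ≡ 35
35^2 ≡ 26
35^3 ≡ 38
35^4 ≡ 22
35^6 ≡ 27
35^9 ≡ 45
35^12 ≡ 75
35^18 ≡ 63
35^27 ≡ 1
Therefore the multiplicative order of 35 modulo 109 is 27.

27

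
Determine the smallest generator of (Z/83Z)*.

2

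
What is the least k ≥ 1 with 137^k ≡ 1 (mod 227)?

226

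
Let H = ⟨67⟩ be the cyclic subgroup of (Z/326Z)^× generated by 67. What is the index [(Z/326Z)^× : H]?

1

By Lagrange's theorem, ord_326(67) divides φ(326) = φ(2)·φ(163) = 1·162 = 162 = 2 · 3^4.
Divisors of 162: 1, 2, 3, 6, 9, 18, 27, 54, 81, 162.
Compute 67^d (mod 326) for the divisors d until we hit 1:
67^1 ≡ 67 (mod 326)
67^2 ≡ 251 (mod 326)
67^3 ≡ 191 (mod 326)
67^6 ≡ 295 (mod 326)
67^9 ≡ 273 (mod 326)
67^18 ≡ 201 (mod 326)
67^27 ≡ 105 (mod 326)
67^54 ≡ 267 (mod 326)
67^81 ≡ 325 (mod 326)
67^162 ≡ 1 (mod 326) ✓
Thus |⟨67⟩| = ord(67) = 162.
Index = |(Z/326Z)^×| / |⟨67⟩| = 162 / 162 = 1.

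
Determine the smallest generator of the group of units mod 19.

2

φ(19) = 19 − 1 = 18 = 2 · 3^2.
g is a primitive root iff g^(18/q) ≢ 1 (mod 19) for each prime q ∈ {2, 3}.
g = 2: 2^9 ≡ 18; 2^6 ≡ 7 — none is 1, so 2 is a primitive root.
So 2 is the smallest generator of (Z/19Z)^×.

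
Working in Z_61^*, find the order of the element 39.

30

Since 39 ∈ (Z/61Z)^×, its order divides φ(61) = 61 − 1 = 60 = 2^2 · 3 · 5.
Divisors of 60: 1, 2, 3, 4, 5, 6, 10, 12, 15, 20, 30, 60.
Test each divisor d:
39^1 ≡ 39
39^2 ≡ 57
39^3 ≡ 27
39^4 ≡ 16
39^5 ≡ 14
39^6 ≡ 58
39^10 ≡ 13
39^12 ≡ 9
39^15 ≡ 60
39^20 ≡ 47
39^30 ≡ 1
So ord_61(39) = 30.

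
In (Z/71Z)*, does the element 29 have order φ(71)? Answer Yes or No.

φ(71) = 71 − 1 = 70 = 2 · 5 · 7.
29 is a primitive root mod 71 iff 29^(φ(71)/q) ≢ 1 for every prime q | φ(71), i.e. q ∈ {2, 5, 7}.
29^35 ≡ 1 (mod 71)  [q = 2: ≡ 1 ✗]
29^14 ≡ 57 (mod 71)  [q = 5: ≢ 1 ✓]
29^10 ≡ 48 (mod 71)  [q = 7: ≢ 1 ✓]
The check at q = 2 fails, so 29 generates a proper subgroup.

No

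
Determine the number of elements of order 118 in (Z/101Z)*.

φ(101) = 101 − 1 = 100 = 2^2 · 5^2.
Since (Z/101Z)^× is cyclic of order 100, the number of elements of order d is φ(d) when d | 100 and 0 otherwise.
Here 100 is not a multiple of 118, so there are no elements of order 118.

0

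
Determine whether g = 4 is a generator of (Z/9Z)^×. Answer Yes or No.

φ(9) = φ(3^2) = 3·(3−1) = 6 = 2 · 3.
Test 4^(6/q) mod 9 for each prime factor q of 6:
4^3 ≡ 1 (mod 9)  [q = 2: ≡ 1 ✗]
4^2 ≡ 7 (mod 9)  [q = 3: ≢ 1 ✓]
Since 4^3 ≡ 1, the order of 4 divides 3 < 6, so 4 is not a primitive root.

No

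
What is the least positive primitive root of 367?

φ(367) = 367 − 1 = 366 = 2 · 3 · 61.
Test candidates g = 2, 3, … against the prime factors q ∈ {2, 3, 61} of φ(367): g is a generator iff g^(366/q) ≢ 1 for every such q.
g = 2: 2^183 ≡ 1 — hits 1, so not a primitive root.
g = 3: 3^183 ≡ 366; 3^122 ≡ 1 — hits 1, so not a primitive root.
g = 4: 4^183 ≡ 1 — hits 1, so not a primitive root.
g = 5: 5^183 ≡ 366; 5^122 ≡ 1 — hits 1, so not a primitive root.
g = 6: 6^183 ≡ 366; 6^122 ≡ 283; 6^6 ≡ 47 — none is 1, so 6 is a primitive root.
Hence the least primitive root of 367 is 6.

6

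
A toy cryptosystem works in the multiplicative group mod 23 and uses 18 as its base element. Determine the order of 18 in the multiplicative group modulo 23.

11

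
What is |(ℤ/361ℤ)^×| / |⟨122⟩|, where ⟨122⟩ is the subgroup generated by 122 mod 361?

3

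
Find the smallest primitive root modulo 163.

φ(163) = 163 − 1 = 162 = 2 · 3^4.
Test candidates g = 2, 3, … against the prime factors q ∈ {2, 3} of φ(163): g is a generator iff g^(162/q) ≢ 1 for every such q.
g = 2: 2^81 ≡ 162; 2^54 ≡ 104 — none is 1, so 2 is a primitive root.
Hence the least primitive root of 163 is 2.

2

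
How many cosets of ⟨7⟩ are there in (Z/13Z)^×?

The order of 7 must divide φ(13) = 13 − 1 = 12 = 2^2 · 3.
Divisors of 12: 1, 2, 3, 4, 6, 12.
Check 7^d mod 13 for each divisor in increasing order:
7^1 ≡ 7 (mod 13)
7^2 ≡ 10 (mod 13)
7^3 ≡ 5 (mod 13)
7^4 ≡ 9 (mod 13)
7^6 ≡ 12 (mod 13)
7^12 ≡ 1 (mod 13) ✓
Thus |⟨7⟩| = ord(7) = 12.
The index is φ(13) / ord(7) = 12 / 12 = 1.

1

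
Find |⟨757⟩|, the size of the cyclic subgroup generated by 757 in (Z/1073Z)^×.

252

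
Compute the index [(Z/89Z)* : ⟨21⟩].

2

Since 21 ∈ (Z/89Z)^×, its order divides φ(89) = 89 − 1 = 88 = 2^3 · 11.
Divisors of 88: 1, 2, 4, 8, 11, 22, 44, 88.
Test each divisor d:
21^1 ≡ 21 (mod 89)
21^2 ≡ 85 (mod 89)
21^4 ≡ 16 (mod 89)
21^8 ≡ 78 (mod 89)
21^11 ≡ 34 (mod 89)
21^22 ≡ 88 (mod 89)
21^44 ≡ 1 (mod 89) ✓
So ord_89(21) = 44, hence |⟨21⟩| = 44.
[(Z/89Z)^× : ⟨21⟩] = 88/44 = 2.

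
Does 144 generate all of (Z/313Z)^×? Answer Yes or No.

No

φ(313) = 313 − 1 = 312 = 2^3 · 3 · 13.
It suffices to check that the order of 144 is not a proper divisor of 312: compute 144^(312/q) for q ∈ {2, 3, 13}.
144^156 ≡ 1 (mod 313)  [q = 2: ≡ 1 ✗]
144^104 ≡ 98 (mod 313)  [q = 3: ≢ 1 ✓]
144^24 ≡ 234 (mod 313)  [q = 13: ≢ 1 ✓]
Since 144^156 ≡ 1, the order of 144 divides 156 < 312, so 144 is not a primitive root.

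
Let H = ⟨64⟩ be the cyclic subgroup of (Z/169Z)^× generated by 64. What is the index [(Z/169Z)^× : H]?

6

The order of 64 must divide φ(169) = φ(13^2) = 13·(13−1) = 156 = 2^2 · 3 · 13.
Divisors of 156: 1, 2, 3, 4, 6, 12, 13, 26, 39, 52, 78, 156.
Compute 64^d (mod 169) for the divisors d until we hit 1:
64^1 ≡ 64 (mod 169)
64^2 ≡ 40 (mod 169)
64^3 ≡ 25 (mod 169)
64^4 ≡ 79 (mod 169)
64^6 ≡ 118 (mod 169)
64^12 ≡ 66 (mod 169)
64^13 ≡ 168 (mod 169)
64^26 ≡ 1 (mod 169) ✓
So ord_169(64) = 26, hence |⟨64⟩| = 26.
Index = |(Z/169Z)^×| / |⟨64⟩| = 156 / 26 = 6.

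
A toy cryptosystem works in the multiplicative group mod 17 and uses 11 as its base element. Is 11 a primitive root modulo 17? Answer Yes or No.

φ(17) = 17 − 1 = 16 = 2^4.
Test 11^(16/q) mod 17 for each prime factor q of 16:
11^8 ≡ 16 (mod 17)  [q = 2: ≢ 1 ✓]
All checks pass, so 11 has order 16 and is a primitive root modulo 17.

Yes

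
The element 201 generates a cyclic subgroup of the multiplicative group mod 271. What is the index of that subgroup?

1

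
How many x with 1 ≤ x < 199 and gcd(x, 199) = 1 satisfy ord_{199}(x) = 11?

10

φ(199) = 199 − 1 = 198 = 2 · 3^2 · 11.
In a cyclic group of order 198, there are φ(d) elements of order d for each divisor d of 198, and zero for non-divisors.
11 | 198, and φ(11) = 11 − 1 = 10.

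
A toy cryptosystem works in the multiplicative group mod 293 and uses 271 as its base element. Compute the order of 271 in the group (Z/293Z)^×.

146

The order of 271 must divide φ(293) = 293 − 1 = 292 = 2^2 · 73.
Divisors of 292: 1, 2, 4, 73, 146, 292.
Compute 271^d (mod 293) for the divisors d until we hit 1:
271^1 ≡ 271 (mod 293)
271^2 ≡ 191 (mod 293)
271^4 ≡ 149 (mod 293)
271^73 ≡ 292 (mod 293)
271^146 ≡ 1 (mod 293) ✓
The smallest such exponent is 146, so the order of 271 is 146.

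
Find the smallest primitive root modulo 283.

φ(283) = 283 − 1 = 282 = 2 · 3 · 47.
g is a primitive root iff g^(282/q) ≢ 1 (mod 283) for each prime q ∈ {2, 3, 47}.
g = 2: 2^141 ≡ 282; 2^94 ≡ 1 — hits 1, so not a primitive root.
g = 3: 3^141 ≡ 282; 3^94 ≡ 238; 3^6 ≡ 163 — none is 1, so 3 is a primitive root.
So 3 is the smallest generator of (Z/283Z)^×.

3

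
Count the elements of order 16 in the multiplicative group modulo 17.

8

φ(17) = 17 − 1 = 16 = 2^4.
In a cyclic group of order 16, there are φ(d) elements of order d for each divisor d of 16, and zero for non-divisors.
16 = 2^4 divides 16, and φ(16) = 8.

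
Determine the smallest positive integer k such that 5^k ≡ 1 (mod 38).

ord(5) | φ(38) = φ(2)·φ(19) = 1·18 = 18 = 2 · 3^2.
Divisors of 18: 1, 2, 3, 6, 9, 18.
Compute 5^d (mod 38) for the divisors d until we hit 1:
5^1 ≡ 5
5^2 ≡ 25
5^3 ≡ 11
5^6 ≡ 7
5^9 ≡ 1
So ord_38(5) = 9.

9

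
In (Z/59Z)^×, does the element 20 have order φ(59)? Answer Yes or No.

No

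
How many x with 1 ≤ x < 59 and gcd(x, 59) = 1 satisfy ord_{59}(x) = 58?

φ(59) = 59 − 1 = 58 = 2 · 29.
In a cyclic group of order 58, there are φ(d) elements of order d for each divisor d of 58, and zero for non-divisors.
58 = 2 · 29 divides 58, and φ(58) = 28.

28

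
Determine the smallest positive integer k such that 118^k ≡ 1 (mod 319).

140

Since 118 ∈ (Z/319Z)^×, its order divides φ(319) = φ(11·29) = (11−1)·(29−1) = 10·28 = 280 = 2^3 · 5 · 7.
Divisors of 280: 1, 2, 4, 5, 7, 8, 10, 14, 20, 28, 35, 40, 56, 70, 140, 280.
Test each divisor d:
118^1 ≡ 118 (mod 319)
118^2 ≡ 207 (mod 319)
118^4 ≡ 103 (mod 319)
118^5 ≡ 32 (mod 319)
118^7 ≡ 244 (mod 319)
118^8 ≡ 82 (mod 319)
118^10 ≡ 67 (mod 319)
118^14 ≡ 202 (mod 319)
118^20 ≡ 23 (mod 319)
118^28 ≡ 291 (mod 319)
118^35 ≡ 186 (mod 319)
118^40 ≡ 210 (mod 319)
118^56 ≡ 146 (mod 319)
118^70 ≡ 144 (mod 319)
118^140 ≡ 1 (mod 319) ✓
Hence ord(118) = 140.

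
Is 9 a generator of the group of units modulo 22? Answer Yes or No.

No

φ(22) = φ(2)·φ(11) = 1·10 = 10 = 2 · 5.
It suffices to check that the order of 9 is not a proper divisor of 10: compute 9^(10/q) for q ∈ {2, 5}.
9^5 ≡ 1 (mod 22)  [q = 2: ≡ 1 ✗]
9^2 ≡ 15 (mod 22)  [q = 5: ≢ 1 ✓]
Since 9^5 ≡ 1, the order of 9 divides 5 < 10, so 9 is not a primitive root.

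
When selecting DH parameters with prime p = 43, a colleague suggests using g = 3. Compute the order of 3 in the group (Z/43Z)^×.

ord(3) | φ(43) = 43 − 1 = 42 = 2 · 3 · 7.
Divisors of 42: 1, 2, 3, 6, 7, 14, 21, 42.
Evaluate successive powers at the divisors of 42:
3^1 ≡ 3 (mod 43)
3^2 ≡ 9 (mod 43)
3^3 ≡ 27 (mod 43)
3^6 ≡ 41 (mod 43)
3^7 ≡ 37 (mod 43)
3^14 ≡ 36 (mod 43)
3^21 ≡ 42 (mod 43)
3^42 ≡ 1 (mod 43) ✓
Therefore the multiplicative order of 3 modulo 43 is 42.

42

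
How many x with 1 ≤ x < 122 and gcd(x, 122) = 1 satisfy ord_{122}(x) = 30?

8

φ(122) = φ(2)·φ(61) = 1·60 = 60 = 2^2 · 3 · 5.
(Z/122Z)^× is cyclic (|G| = 60); a cyclic group of order m has exactly φ(d) elements of each order d | m, and none otherwise.
30 = 2 · 3 · 5 divides 60, and φ(30) = 8.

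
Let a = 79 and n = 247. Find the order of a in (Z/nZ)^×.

Since 79 ∈ (Z/247Z)^×, its order divides φ(247) = φ(13·19) = (13−1)·(19−1) = 12·18 = 216 = 2^3 · 3^3.
Divisors of 216: 1, 2, 3, 4, 6, 8, 9, 12, 18, 24, 27, 36, 54, 72, 108, 216.
Evaluate successive powers at the divisors of 216:
79^1 ≡ 79
79^2 ≡ 66
79^3 ≡ 27
79^4 ≡ 157
79^6 ≡ 235
79^8 ≡ 196
79^9 ≡ 170
79^12 ≡ 144
79^18 ≡ 1
Therefore the multiplicative order of 79 modulo 247 is 18.

18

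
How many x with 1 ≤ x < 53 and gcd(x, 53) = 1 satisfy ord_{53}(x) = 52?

24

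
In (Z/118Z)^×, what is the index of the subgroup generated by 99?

1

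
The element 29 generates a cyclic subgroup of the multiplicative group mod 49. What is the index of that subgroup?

Since 29 ∈ (Z/49Z)^×, its order divides φ(49) = φ(7^2) = 7·(7−1) = 42 = 2 · 3 · 7.
Divisors of 42: 1, 2, 3, 6, 7, 14, 21, 42.
Check 29^d mod 49 for each divisor in increasing order:
29^1 ≡ 29 (mod 49)
29^2 ≡ 8 (mod 49)
29^3 ≡ 36 (mod 49)
29^6 ≡ 22 (mod 49)
29^7 ≡ 1 (mod 49) ✓
Thus |⟨29⟩| = ord(29) = 7.
The index is φ(49) / ord(29) = 42 / 7 = 6.

6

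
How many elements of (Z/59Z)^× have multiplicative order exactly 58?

φ(59) = 59 − 1 = 58 = 2 · 29.
(Z/59Z)^× is cyclic (|G| = 58); a cyclic group of order m has exactly φ(d) elements of each order d | m, and none otherwise.
58 = 2 · 29 divides 58, and φ(58) = 28.

28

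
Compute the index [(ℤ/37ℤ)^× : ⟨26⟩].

ord(26) | φ(37) = 37 − 1 = 36 = 2^2 · 3^2.
Divisors of 36: 1, 2, 3, 4, 6, 9, 12, 18, 36.
Check 26^d mod 37 for each divisor in increasing order:
26^1 ≡ 26
26^2 ≡ 10
26^3 ≡ 1
The order of 26 is 3, so the subgroup it generates has 3 elements.
[(Z/37Z)^× : ⟨26⟩] = 36/3 = 12.

12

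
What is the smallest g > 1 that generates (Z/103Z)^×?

5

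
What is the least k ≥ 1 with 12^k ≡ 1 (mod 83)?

The order of 12 must divide φ(83) = 83 − 1 = 82 = 2 · 41.
Divisors of 82: 1, 2, 41, 82.
Check 12^d mod 83 for each divisor in increasing order:
12^1 ≡ 12 (mod 83)
12^2 ≡ 61 (mod 83)
12^41 ≡ 1 (mod 83) ✓
Therefore the multiplicative order of 12 modulo 83 is 41.

41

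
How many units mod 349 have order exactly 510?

0

φ(349) = 349 − 1 = 348 = 2^2 · 3 · 29.
(Z/349Z)^× is cyclic (|G| = 348); a cyclic group of order m has exactly φ(d) elements of each order d | m, and none otherwise.
510 does not divide 348, so no element of (Z/349Z)^× has order 510.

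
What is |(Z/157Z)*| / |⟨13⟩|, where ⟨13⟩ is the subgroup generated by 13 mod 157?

26

The order of 13 must divide φ(157) = 157 − 1 = 156 = 2^2 · 3 · 13.
Divisors of 156: 1, 2, 3, 4, 6, 12, 13, 26, 39, 52, 78, 156.
Check 13^d mod 157 for each divisor in increasing order:
13^1 ≡ 13
13^2 ≡ 12
13^3 ≡ 156
13^4 ≡ 144
13^6 ≡ 1
Thus |⟨13⟩| = ord(13) = 6.
Index = |(Z/157Z)^×| / |⟨13⟩| = 156 / 6 = 26.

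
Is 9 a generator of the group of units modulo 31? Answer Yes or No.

No

φ(31) = 31 − 1 = 30 = 2 · 3 · 5.
An element g generates (Z/31Z)^× iff g^(30/q) ≢ 1 (mod 31) for each prime q ∈ {2, 3, 5}.
9^15 ≡ 1 (mod 31)  [q = 2: ≡ 1 ✗]
9^10 ≡ 5 (mod 31)  [q = 3: ≢ 1 ✓]
9^6 ≡ 8 (mod 31)  [q = 5: ≢ 1 ✓]
The check at q = 2 fails, so 9 generates a proper subgroup.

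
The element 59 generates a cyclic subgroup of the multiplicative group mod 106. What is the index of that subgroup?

Since 59 ∈ (Z/106Z)^×, its order divides φ(106) = φ(2)·φ(53) = 1·52 = 52 = 2^2 · 13.
Divisors of 52: 1, 2, 4, 13, 26, 52.
Compute 59^d (mod 106) for the divisors d until we hit 1:
59^1 ≡ 59 (mod 106)
59^2 ≡ 89 (mod 106)
59^4 ≡ 77 (mod 106)
59^13 ≡ 105 (mod 106)
59^26 ≡ 1 (mod 106) ✓
So ord_106(59) = 26, hence |⟨59⟩| = 26.
The index is φ(106) / ord(59) = 52 / 26 = 2.

2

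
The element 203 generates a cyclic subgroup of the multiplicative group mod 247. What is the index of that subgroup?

6

By Lagrange's theorem, ord_247(203) divides φ(247) = φ(13·19) = (13−1)·(19−1) = 12·18 = 216 = 2^3 · 3^3.
Divisors of 216: 1, 2, 3, 4, 6, 8, 9, 12, 18, 24, 27, 36, 54, 72, 108, 216.
Test each divisor d:
203^1 ≡ 203 (mod 247)
203^2 ≡ 207 (mod 247)
203^3 ≡ 31 (mod 247)
203^4 ≡ 118 (mod 247)
203^6 ≡ 220 (mod 247)
203^8 ≡ 92 (mod 247)
203^9 ≡ 151 (mod 247)
203^12 ≡ 235 (mod 247)
203^18 ≡ 77 (mod 247)
203^24 ≡ 144 (mod 247)
203^27 ≡ 18 (mod 247)
203^36 ≡ 1 (mod 247) ✓
The order of 203 is 36, so the subgroup it generates has 36 elements.
The index is φ(247) / ord(203) = 216 / 36 = 6.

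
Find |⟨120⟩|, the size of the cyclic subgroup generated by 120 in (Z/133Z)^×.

9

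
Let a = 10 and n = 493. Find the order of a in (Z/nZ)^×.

112

ord(10) | φ(493) = φ(17·29) = (17−1)·(29−1) = 16·28 = 448 = 2^6 · 7.
Divisors of 448: 1, 2, 4, 7, 8, 14, 16, 28, 32, 56, 64, 112, 224, 448.
Check 10^d mod 493 for each divisor in increasing order:
10^1 ≡ 10
10^2 ≡ 100
10^4 ≡ 140
10^7 ≡ 481
10^8 ≡ 373
10^14 ≡ 144
10^16 ≡ 103
10^28 ≡ 30
10^32 ≡ 256
10^56 ≡ 407
10^64 ≡ 460
10^112 ≡ 1
Therefore the multiplicative order of 10 modulo 493 is 112.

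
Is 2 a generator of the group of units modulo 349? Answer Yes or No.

φ(349) = 349 − 1 = 348 = 2^2 · 3 · 29.
2 is a primitive root mod 349 iff 2^(φ(349)/q) ≢ 1 for every prime q | φ(349), i.e. q ∈ {2, 3, 29}.
2^174 ≡ 348 (mod 349)  [q = 2: ≢ 1 ✓]
2^116 ≡ 226 (mod 349)  [q = 3: ≢ 1 ✓]
2^12 ≡ 257 (mod 349)  [q = 29: ≢ 1 ✓]
All checks pass, so 2 has order 348 and is a primitive root modulo 349.

Yes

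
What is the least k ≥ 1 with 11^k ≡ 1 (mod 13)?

12

By Lagrange's theorem, ord_13(11) divides φ(13) = 13 − 1 = 12 = 2^2 · 3.
Divisors of 12: 1, 2, 3, 4, 6, 12.
Evaluate successive powers at the divisors of 12:
11^1 ≡ 11
11^2 ≡ 4
11^3 ≡ 5
11^4 ≡ 3
11^6 ≡ 12
11^12 ≡ 1
The smallest such exponent is 12, so the order of 11 is 12.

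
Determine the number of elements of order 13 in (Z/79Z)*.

φ(79) = 79 − 1 = 78 = 2 · 3 · 13.
Since (Z/79Z)^× is cyclic of order 78, the number of elements of order d is φ(d) when d | 78 and 0 otherwise.
13 | 78, and φ(13) = 13 − 1 = 12.

12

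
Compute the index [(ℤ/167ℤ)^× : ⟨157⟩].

2

By Lagrange's theorem, ord_167(157) divides φ(167) = 167 − 1 = 166 = 2 · 83.
Divisors of 166: 1, 2, 83, 166.
Check 157^d mod 167 for each divisor in increasing order:
157^1 ≡ 157
157^2 ≡ 100
157^83 ≡ 1
So ord_167(157) = 83, hence |⟨157⟩| = 83.
Index = |(Z/167Z)^×| / |⟨157⟩| = 166 / 83 = 2.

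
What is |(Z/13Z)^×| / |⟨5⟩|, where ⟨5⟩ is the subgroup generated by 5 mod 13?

By Lagrange's theorem, ord_13(5) divides φ(13) = 13 − 1 = 12 = 2^2 · 3.
Divisors of 12: 1, 2, 3, 4, 6, 12.
Test each divisor d:
5^1 ≡ 5 (mod 13)
5^2 ≡ 12 (mod 13)
5^3 ≡ 8 (mod 13)
5^4 ≡ 1 (mod 13) ✓
So ord_13(5) = 4, hence |⟨5⟩| = 4.
[(Z/13Z)^× : ⟨5⟩] = 12/4 = 3.

3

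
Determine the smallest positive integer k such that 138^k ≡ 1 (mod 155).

60

ord(138) | φ(155) = φ(5·31) = (5−1)·(31−1) = 4·30 = 120 = 2^3 · 3 · 5.
Divisors of 120: 1, 2, 3, 4, 5, 6, 8, 10, 12, 15, 20, 24, 30, 40, 60, 120.
Test each divisor d:
138^1 ≡ 138 (mod 155)
138^2 ≡ 134 (mod 155)
138^3 ≡ 47 (mod 155)
138^4 ≡ 131 (mod 155)
138^5 ≡ 98 (mod 155)
138^6 ≡ 39 (mod 155)
138^8 ≡ 111 (mod 155)
138^10 ≡ 149 (mod 155)
138^12 ≡ 126 (mod 155)
138^15 ≡ 32 (mod 155)
138^20 ≡ 36 (mod 155)
138^24 ≡ 66 (mod 155)
138^30 ≡ 94 (mod 155)
138^40 ≡ 56 (mod 155)
138^60 ≡ 1 (mod 155) ✓
The smallest such exponent is 60, so the order of 138 is 60.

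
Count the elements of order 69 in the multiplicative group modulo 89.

φ(89) = 89 − 1 = 88 = 2^3 · 11.
Since (Z/89Z)^× is cyclic of order 88, the number of elements of order d is φ(d) when d | 88 and 0 otherwise.
69 does not divide 88, so no element of (Z/89Z)^× has order 69.

0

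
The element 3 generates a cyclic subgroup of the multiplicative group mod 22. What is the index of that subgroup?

2

The order of 3 must divide φ(22) = φ(2)·φ(11) = 1·10 = 10 = 2 · 5.
Divisors of 10: 1, 2, 5, 10.
Evaluate successive powers at the divisors of 10:
3^1 ≡ 3 (mod 22)
3^2 ≡ 9 (mod 22)
3^5 ≡ 1 (mod 22) ✓
The order of 3 is 5, so the subgroup it generates has 5 elements.
Index = |(Z/22Z)^×| / |⟨3⟩| = 10 / 5 = 2.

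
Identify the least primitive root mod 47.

φ(47) = 47 − 1 = 46 = 2 · 23.
Test candidates g = 2, 3, … against the prime factors q ∈ {2, 23} of φ(47): g is a generator iff g^(46/q) ≢ 1 for every such q.
g = 2: 2^23 ≡ 1 — hits 1, so not a primitive root.
g = 3: 3^23 ≡ 1 — hits 1, so not a primitive root.
g = 4: 4^23 ≡ 1 — hits 1, so not a primitive root.
g = 5: 5^23 ≡ 46; 5^2 ≡ 25 — none is 1, so 5 is a primitive root.
The smallest primitive root modulo 47 is 5.

5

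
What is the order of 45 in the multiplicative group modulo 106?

52

By Lagrange's theorem, ord_106(45) divides φ(106) = φ(2)·φ(53) = 1·52 = 52 = 2^2 · 13.
Divisors of 52: 1, 2, 4, 13, 26, 52.
Check 45^d mod 106 for each divisor in increasing order:
45^1 ≡ 45 (mod 106)
45^2 ≡ 11 (mod 106)
45^4 ≡ 15 (mod 106)
45^13 ≡ 83 (mod 106)
45^26 ≡ 105 (mod 106)
45^52 ≡ 1 (mod 106) ✓
So ord_106(45) = 52.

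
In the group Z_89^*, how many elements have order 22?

φ(89) = 89 − 1 = 88 = 2^3 · 11.
(Z/89Z)^× is cyclic (|G| = 88); a cyclic group of order m has exactly φ(d) elements of each order d | m, and none otherwise.
22 = 2 · 11 divides 88, and φ(22) = 10.

10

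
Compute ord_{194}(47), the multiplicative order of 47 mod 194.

ord(47) | φ(194) = φ(2)·φ(97) = 1·96 = 96 = 2^5 · 3.
Divisors of 96: 1, 2, 3, 4, 6, 8, 12, 16, 24, 32, 48, 96.
Check 47^d mod 194 for each divisor in increasing order:
47^1 ≡ 47 (mod 194)
47^2 ≡ 75 (mod 194)
47^3 ≡ 33 (mod 194)
47^4 ≡ 193 (mod 194)
47^6 ≡ 119 (mod 194)
47^8 ≡ 1 (mod 194) ✓
The smallest such exponent is 8, so the order of 47 is 8.

8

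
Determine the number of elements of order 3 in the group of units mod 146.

2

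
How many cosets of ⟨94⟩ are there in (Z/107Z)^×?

1

ord(94) | φ(107) = 107 − 1 = 106 = 2 · 53.
Divisors of 106: 1, 2, 53, 106.
Check 94^d mod 107 for each divisor in increasing order:
94^1 ≡ 94 (mod 107)
94^2 ≡ 62 (mod 107)
94^53 ≡ 106 (mod 107)
94^106 ≡ 1 (mod 107) ✓
The order of 94 is 106, so the subgroup it generates has 106 elements.
Index = |(Z/107Z)^×| / |⟨94⟩| = 106 / 106 = 1.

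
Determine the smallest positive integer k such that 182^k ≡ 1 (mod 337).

ord(182) | φ(337) = 337 − 1 = 336 = 2^4 · 3 · 7.
Divisors of 336: 1, 2, 3, 4, 6, 7, 8, 12, 14, 16, 21, 24, 28, 42, 48, 56, 84, 112, 168, 336.
Compute 182^d (mod 337) for the divisors d until we hit 1:
182^1 ≡ 182
182^2 ≡ 98
182^3 ≡ 312
182^4 ≡ 168
182^6 ≡ 288
182^7 ≡ 181
182^8 ≡ 253
182^12 ≡ 42
182^14 ≡ 72
182^16 ≡ 316
182^21 ≡ 226
182^24 ≡ 79
182^28 ≡ 129
182^42 ≡ 189
182^48 ≡ 175
182^56 ≡ 128
182^84 ≡ 336
182^112 ≡ 208
182^168 ≡ 1
The smallest such exponent is 168, so the order of 182 is 168.

168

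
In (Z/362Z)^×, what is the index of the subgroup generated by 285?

Since 285 ∈ (Z/362Z)^×, its order divides φ(362) = φ(2)·φ(181) = 1·180 = 180 = 2^2 · 3^2 · 5.
Divisors of 180: 1, 2, 3, 4, 5, 6, 9, 10, 12, 15, 18, 20, 30, 36, 45, 60, 90, 180.
Check 285^d mod 362 for each divisor in increasing order:
285^1 ≡ 285 (mod 362)
285^2 ≡ 137 (mod 362)
285^3 ≡ 311 (mod 362)
285^4 ≡ 307 (mod 362)
285^5 ≡ 253 (mod 362)
285^6 ≡ 67 (mod 362)
285^9 ≡ 203 (mod 362)
285^10 ≡ 297 (mod 362)
285^12 ≡ 145 (mod 362)
285^15 ≡ 207 (mod 362)
285^18 ≡ 303 (mod 362)
285^20 ≡ 243 (mod 362)
285^30 ≡ 133 (mod 362)
285^36 ≡ 223 (mod 362)
285^45 ≡ 19 (mod 362)
285^60 ≡ 313 (mod 362)
285^90 ≡ 361 (mod 362)
285^180 ≡ 1 (mod 362) ✓
The order of 285 is 180, so the subgroup it generates has 180 elements.
Index = |(Z/362Z)^×| / |⟨285⟩| = 180 / 180 = 1.

1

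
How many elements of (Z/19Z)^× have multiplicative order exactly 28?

0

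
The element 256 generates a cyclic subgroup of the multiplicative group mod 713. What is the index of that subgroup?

The order of 256 must divide φ(713) = φ(23·31) = (23−1)·(31−1) = 22·30 = 660 = 2^2 · 3 · 5 · 11.
Divisors of 660: 1, 2, 3, 4, 5, 6, 10, 11, 12, 15, 20, 22, 30, 33, 44, 55, 60, 66, 110, 132, 165, 220, 330, 660.
Compute 256^d (mod 713) for the divisors d until we hit 1:
256^1 ≡ 256 (mod 713)
256^2 ≡ 653 (mod 713)
256^3 ≡ 326 (mod 713)
256^4 ≡ 35 (mod 713)
256^5 ≡ 404 (mod 713)
256^6 ≡ 39 (mod 713)
256^10 ≡ 652 (mod 713)
256^11 ≡ 70 (mod 713)
256^12 ≡ 95 (mod 713)
256^15 ≡ 311 (mod 713)
256^20 ≡ 156 (mod 713)
256^22 ≡ 622 (mod 713)
256^30 ≡ 466 (mod 713)
256^33 ≡ 47 (mod 713)
256^44 ≡ 438 (mod 713)
256^55 ≡ 1 (mod 713) ✓
So ord_713(256) = 55, hence |⟨256⟩| = 55.
[(Z/713Z)^× : ⟨256⟩] = 660/55 = 12.

12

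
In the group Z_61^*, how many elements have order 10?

φ(61) = 61 − 1 = 60 = 2^2 · 3 · 5.
(Z/61Z)^× is cyclic (|G| = 60); a cyclic group of order m has exactly φ(d) elements of each order d | m, and none otherwise.
10 = 2 · 5 divides 60, and φ(10) = 4.

4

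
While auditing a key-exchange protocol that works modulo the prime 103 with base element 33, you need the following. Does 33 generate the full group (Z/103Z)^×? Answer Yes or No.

No

φ(103) = 103 − 1 = 102 = 2 · 3 · 17.
Test 33^(102/q) mod 103 for each prime factor q of 102:
33^51 ≡ 1 (mod 103)  [q = 2: ≡ 1 ✗]
33^34 ≡ 56 (mod 103)  [q = 3: ≢ 1 ✓]
33^6 ≡ 100 (mod 103)  [q = 17: ≢ 1 ✓]
Since 33^51 ≡ 1, the order of 33 divides 51 < 102, so 33 is not a primitive root.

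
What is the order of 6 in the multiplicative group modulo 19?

9

ord(6) | φ(19) = 19 − 1 = 18 = 2 · 3^2.
Divisors of 18: 1, 2, 3, 6, 9, 18.
Test each divisor d:
6^1 ≡ 6 (mod 19)
6^2 ≡ 17 (mod 19)
6^3 ≡ 7 (mod 19)
6^6 ≡ 11 (mod 19)
6^9 ≡ 1 (mod 19) ✓
Therefore the multiplicative order of 6 modulo 19 is 9.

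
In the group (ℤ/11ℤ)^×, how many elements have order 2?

1

φ(11) = 11 − 1 = 10 = 2 · 5.
In a cyclic group of order 10, there are φ(d) elements of order d for each divisor d of 10, and zero for non-divisors.
2 | 10, and φ(2) = 2 − 1 = 1.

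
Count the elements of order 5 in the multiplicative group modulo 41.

4

φ(41) = 41 − 1 = 40 = 2^3 · 5.
In a cyclic group of order 40, there are φ(d) elements of order d for each divisor d of 40, and zero for non-divisors.
5 | 40, and φ(5) = 5 − 1 = 4.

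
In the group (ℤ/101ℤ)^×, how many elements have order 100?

φ(101) = 101 − 1 = 100 = 2^2 · 5^2.
In a cyclic group of order 100, there are φ(d) elements of order d for each divisor d of 100, and zero for non-divisors.
100 = 2^2 · 5^2 divides 100, and φ(100) = 40.

40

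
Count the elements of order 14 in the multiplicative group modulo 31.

φ(31) = 31 − 1 = 30 = 2 · 3 · 5.
Since (Z/31Z)^× is cyclic of order 30, the number of elements of order d is φ(d) when d | 30 and 0 otherwise.
Here 30 is not a multiple of 14, so there are no elements of order 14.

0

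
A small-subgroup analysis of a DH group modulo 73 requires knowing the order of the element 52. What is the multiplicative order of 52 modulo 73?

The order of 52 must divide φ(73) = 73 − 1 = 72 = 2^3 · 3^2.
Divisors of 72: 1, 2, 3, 4, 6, 8, 9, 12, 18, 24, 36, 72.
Check 52^d mod 73 for each divisor in increasing order:
52^1 ≡ 52
52^2 ≡ 3
52^3 ≡ 10
52^4 ≡ 9
52^6 ≡ 27
52^8 ≡ 8
52^9 ≡ 51
52^12 ≡ 72
52^18 ≡ 46
52^24 ≡ 1
Therefore the multiplicative order of 52 modulo 73 is 24.

24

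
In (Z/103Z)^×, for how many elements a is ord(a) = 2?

φ(103) = 103 − 1 = 102 = 2 · 3 · 17.
(Z/103Z)^× is cyclic (|G| = 102); a cyclic group of order m has exactly φ(d) elements of each order d | m, and none otherwise.
2 | 102, and φ(2) = 2 − 1 = 1.

1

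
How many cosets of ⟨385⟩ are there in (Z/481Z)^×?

12

ord(385) | φ(481) = φ(13·37) = (13−1)·(37−1) = 12·36 = 432 = 2^4 · 3^3.
Divisors of 432: 1, 2, 3, 4, 6, 8, 9, 12, 16, 18, 24, 27, 36, 48, 54, 72, 108, 144, 216, 432.
Check 385^d mod 481 for each divisor in increasing order:
385^1 ≡ 385
385^2 ≡ 77
385^3 ≡ 304
385^4 ≡ 157
385^6 ≡ 64
385^8 ≡ 118
385^9 ≡ 216
385^12 ≡ 248
385^16 ≡ 456
385^18 ≡ 480
385^24 ≡ 417
385^27 ≡ 265
385^36 ≡ 1
The order of 385 is 36, so the subgroup it generates has 36 elements.
[(Z/481Z)^× : ⟨385⟩] = 432/36 = 12.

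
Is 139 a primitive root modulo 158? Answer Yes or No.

Yes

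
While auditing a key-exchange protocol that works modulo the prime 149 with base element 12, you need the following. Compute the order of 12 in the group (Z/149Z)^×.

Since 12 ∈ (Z/149Z)^×, its order divides φ(149) = 149 − 1 = 148 = 2^2 · 37.
Divisors of 148: 1, 2, 4, 37, 74, 148.
Compute 12^d (mod 149) for the divisors d until we hit 1:
12^1 ≡ 12 (mod 149)
12^2 ≡ 144 (mod 149)
12^4 ≡ 25 (mod 149)
12^37 ≡ 105 (mod 149)
12^74 ≡ 148 (mod 149)
12^148 ≡ 1 (mod 149) ✓
Therefore the multiplicative order of 12 modulo 149 is 148.

148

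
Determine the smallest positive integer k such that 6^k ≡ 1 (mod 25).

5

By Lagrange's theorem, ord_25(6) divides φ(25) = φ(5^2) = 5·(5−1) = 20 = 2^2 · 5.
Divisors of 20: 1, 2, 4, 5, 10, 20.
Test each divisor d:
6^1 ≡ 6
6^2 ≡ 11
6^4 ≡ 21
6^5 ≡ 1
So ord_25(6) = 5.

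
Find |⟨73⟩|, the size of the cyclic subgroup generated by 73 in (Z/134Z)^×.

33

Since 73 ∈ (Z/134Z)^×, its order divides φ(134) = φ(2)·φ(67) = 1·66 = 66 = 2 · 3 · 11.
Divisors of 66: 1, 2, 3, 6, 11, 22, 33, 66.
Test each divisor d:
73^1 ≡ 73
73^2 ≡ 103
73^3 ≡ 15
73^6 ≡ 91
73^11 ≡ 29
73^22 ≡ 37
73^33 ≡ 1
The smallest such exponent is 33, so the order of 73 is 33.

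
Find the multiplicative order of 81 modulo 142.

ord(81) | φ(142) = φ(2)·φ(71) = 1·70 = 70 = 2 · 5 · 7.
Divisors of 70: 1, 2, 5, 7, 10, 14, 35, 70.
Evaluate successive powers at the divisors of 70:
81^1 ≡ 81
81^2 ≡ 29
81^5 ≡ 103
81^7 ≡ 5
81^10 ≡ 101
81^14 ≡ 25
81^35 ≡ 1
Hence ord(81) = 35.

35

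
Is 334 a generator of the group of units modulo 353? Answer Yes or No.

No

φ(353) = 353 − 1 = 352 = 2^5 · 11.
An element g generates (Z/353Z)^× iff g^(352/q) ≢ 1 (mod 353) for each prime q ∈ {2, 11}.
334^176 ≡ 1 (mod 353)  [q = 2: ≡ 1 ✗]
334^32 ≡ 337 (mod 353)  [q = 11: ≢ 1 ✓]
The check at q = 2 fails, so 334 generates a proper subgroup.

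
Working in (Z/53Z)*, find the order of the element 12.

52

Since 12 ∈ (Z/53Z)^×, its order divides φ(53) = 53 − 1 = 52 = 2^2 · 13.
Divisors of 52: 1, 2, 4, 13, 26, 52.
Compute 12^d (mod 53) for the divisors d until we hit 1:
12^1 ≡ 12 (mod 53)
12^2 ≡ 38 (mod 53)
12^4 ≡ 13 (mod 53)
12^13 ≡ 23 (mod 53)
12^26 ≡ 52 (mod 53)
12^52 ≡ 1 (mod 53) ✓
The smallest such exponent is 52, so the order of 12 is 52.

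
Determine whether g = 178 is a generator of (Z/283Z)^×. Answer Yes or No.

Yes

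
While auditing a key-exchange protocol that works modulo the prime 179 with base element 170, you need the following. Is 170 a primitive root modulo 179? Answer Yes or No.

Yes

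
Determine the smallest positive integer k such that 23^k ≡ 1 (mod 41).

10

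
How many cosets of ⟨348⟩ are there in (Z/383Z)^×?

ord(348) | φ(383) = 383 − 1 = 382 = 2 · 191.
Divisors of 382: 1, 2, 191, 382.
Check 348^d mod 383 for each divisor in increasing order:
348^1 ≡ 348 (mod 383)
348^2 ≡ 76 (mod 383)
348^191 ≡ 1 (mod 383) ✓
Thus |⟨348⟩| = ord(348) = 191.
The index is φ(383) / ord(348) = 382 / 191 = 2.

2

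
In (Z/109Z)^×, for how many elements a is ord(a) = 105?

0

φ(109) = 109 − 1 = 108 = 2^2 · 3^3.
Since (Z/109Z)^× is cyclic of order 108, the number of elements of order d is φ(d) when d | 108 and 0 otherwise.
Here 108 is not a multiple of 105, so there are no elements of order 105.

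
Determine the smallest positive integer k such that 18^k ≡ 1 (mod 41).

5

The order of 18 must divide φ(41) = 41 − 1 = 40 = 2^3 · 5.
Divisors of 40: 1, 2, 4, 5, 8, 10, 20, 40.
Test each divisor d:
18^1 ≡ 18
18^2 ≡ 37
18^4 ≡ 16
18^5 ≡ 1
Hence ord(18) = 5.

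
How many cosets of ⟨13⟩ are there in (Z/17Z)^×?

4

ord(13) | φ(17) = 17 − 1 = 16 = 2^4.
Divisors of 16: 1, 2, 4, 8, 16.
Check 13^d mod 17 for each divisor in increasing order:
13^1 ≡ 13
13^2 ≡ 16
13^4 ≡ 1
The order of 13 is 4, so the subgroup it generates has 4 elements.
Index = |(Z/17Z)^×| / |⟨13⟩| = 16 / 4 = 4.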